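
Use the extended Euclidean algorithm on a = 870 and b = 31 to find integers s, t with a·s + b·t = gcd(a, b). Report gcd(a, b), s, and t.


Euclidean algorithm on (870, 31) — divide until remainder is 0:
  870 = 28 · 31 + 2
  31 = 15 · 2 + 1
  2 = 2 · 1 + 0
gcd(870, 31) = 1.
Track Bezout coefficients alongside the remainders: start with r₀ = 870 = a·1 + b·0 (s = 1, t = 0) and r₁ = 31 = a·0 + b·1 (s = 0, t = 1); each new remainder r_{k+1} = r_{k-1} − q_k·r_k inherits s_{k+1} = s_{k-1} − q_k·s_k, t_{k+1} = t_{k-1} − q_k·t_k, so r_k = a·s_k + b·t_k at every step:
  q = 28: r = 2, s = 1 − 28·0 = 1, t = 0 − 28·1 = -28  (check: 870·1 + 31·(-28) = 2)
  q = 15: r = 1, s = 0 − 15·1 = -15, t = 1 − 15·(-28) = 421  (check: 870·(-15) + 31·421 = 1)
The row with r = 1 (the gcd) gives the Bezout coefficients s = -15, t = 421.
Result: 870 · (-15) + 31 · (421) = 1.

gcd(870, 31) = 1; s = -15, t = 421 (check: 870·(-15) + 31·421 = 1).


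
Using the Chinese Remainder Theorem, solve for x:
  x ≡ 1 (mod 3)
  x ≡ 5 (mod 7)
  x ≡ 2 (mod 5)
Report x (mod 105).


Moduli 3, 7, 5 are pairwise coprime; by CRT there is a unique solution modulo M = 3 · 7 · 5 = 105.
Solve pairwise, accumulating the modulus:
  Start with x ≡ 1 (mod 3).
  Combine with x ≡ 5 (mod 7): since gcd(3, 7) = 1, we get a unique residue mod 21.
    Write x = 1 + 3·t and substitute into x ≡ 5 (mod 7): 3·t ≡ 5 − 1 = 4 (mod 7).
    The inverse of 3 mod 7 is 5 (since 3·5 = 15 = 2·7 + 1), so t ≡ 5·4 = 20 ≡ 6 (mod 7).
    Then x = 1 + 3·6 = 19, valid modulo lcm(3, 7) = 21: x ≡ 19 (mod 21).
  Combine with x ≡ 2 (mod 5): since gcd(21, 5) = 1, we get a unique residue mod 105.
    Write x = 19 + 21·t and substitute into x ≡ 2 (mod 5): 21·t ≡ 2 − 19 = -17 (mod 5).
    Reduce coefficients mod 5: 1·t ≡ 3 (mod 5).
    So t ≡ 3 (mod 5).
    Then x = 19 + 21·3 = 82, valid modulo lcm(21, 5) = 105: x ≡ 82 (mod 105).
Verify: 82 mod 3 = 1 ✓, 82 mod 7 = 5 ✓, 82 mod 5 = 2 ✓.

x ≡ 82 (mod 105).


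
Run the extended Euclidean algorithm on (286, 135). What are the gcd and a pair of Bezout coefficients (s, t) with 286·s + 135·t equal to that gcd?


Euclidean algorithm on (286, 135) — divide until remainder is 0:
  286 = 2 · 135 + 16
  135 = 8 · 16 + 7
  16 = 2 · 7 + 2
  7 = 3 · 2 + 1
  2 = 2 · 1 + 0
gcd(286, 135) = 1.
Track Bezout coefficients alongside the remainders: start with r₀ = 286 = a·1 + b·0 (s = 1, t = 0) and r₁ = 135 = a·0 + b·1 (s = 0, t = 1); each new remainder r_{k+1} = r_{k-1} − q_k·r_k inherits s_{k+1} = s_{k-1} − q_k·s_k, t_{k+1} = t_{k-1} − q_k·t_k, so r_k = a·s_k + b·t_k at every step:
  q = 2: r = 16, s = 1 − 2·0 = 1, t = 0 − 2·1 = -2  (check: 286·1 + 135·(-2) = 16)
  q = 8: r = 7, s = 0 − 8·1 = -8, t = 1 − 8·(-2) = 17  (check: 286·(-8) + 135·17 = 7)
  q = 2: r = 2, s = 1 − 2·(-8) = 17, t = -2 − 2·17 = -36  (check: 286·17 + 135·(-36) = 2)
  q = 3: r = 1, s = -8 − 3·17 = -59, t = 17 − 3·(-36) = 125  (check: 286·(-59) + 135·125 = 1)
The row with r = 1 (the gcd) gives the Bezout coefficients s = -59, t = 125.
Result: 286 · (-59) + 135 · (125) = 1.

gcd(286, 135) = 1; s = -59, t = 125 (check: 286·(-59) + 135·125 = 1).


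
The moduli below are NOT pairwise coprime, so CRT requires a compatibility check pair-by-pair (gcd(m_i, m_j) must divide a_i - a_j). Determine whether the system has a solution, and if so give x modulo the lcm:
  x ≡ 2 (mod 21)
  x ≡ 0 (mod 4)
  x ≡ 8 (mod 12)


Moduli 21, 4, 12 are not pairwise coprime, so CRT works modulo lcm(m_i) when all pairwise compatibility conditions hold.
Pairwise compatibility: gcd(m_i, m_j) must divide a_i - a_j for every pair.
Merge one congruence at a time:
  Start: x ≡ 2 (mod 21).
  Combine with x ≡ 0 (mod 4): gcd(21, 4) = 1; 0 - 2 = -2, which IS divisible by 1, so compatible.
    Write x = 2 + 21·t and substitute into x ≡ 0 (mod 4): 21·t ≡ 0 − 2 = -2 (mod 4).
    Reduce coefficients mod 4: 1·t ≡ 2 (mod 4).
    So t ≡ 2 (mod 4).
    Then x = 2 + 21·2 = 44, valid modulo lcm(21, 4) = 84: x ≡ 44 (mod 84).
  Combine with x ≡ 8 (mod 12): gcd(84, 12) = 12; 8 - 44 = -36, which IS divisible by 12, so compatible.
    Write x = 44 + 84·t and substitute into x ≡ 8 (mod 12): 84·t ≡ 8 − 44 = -36 (mod 12).
    Divide the congruence (and modulus) by g = 12: 7·t ≡ -3 (mod 1).
    Modulo 1 every t works; take t = 0.
    Then x = 44 + 84·0 = 44, valid modulo lcm(84, 12) = 84: x ≡ 44 (mod 84).
Verify: 44 mod 21 = 2, 44 mod 4 = 0, 44 mod 12 = 8.

x ≡ 44 (mod 84).


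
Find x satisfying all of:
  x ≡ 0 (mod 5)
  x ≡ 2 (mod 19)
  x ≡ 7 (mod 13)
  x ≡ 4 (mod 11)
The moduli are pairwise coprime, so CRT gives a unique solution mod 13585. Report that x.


Product of moduli M = 5 · 19 · 13 · 11 = 13585.
Merge one congruence at a time:
  Start: x ≡ 0 (mod 5).
  Combine with x ≡ 2 (mod 19); new modulus lcm = 95.
    Write x = 0 + 5·t and substitute into x ≡ 2 (mod 19): 5·t ≡ 2 − 0 = 2 (mod 19).
    The inverse of 5 mod 19 is 4 (since 5·4 = 20 = 1·19 + 1), so t ≡ 4·2 = 8 ≡ 8 (mod 19).
    Then x = 0 + 5·8 = 40, valid modulo lcm(5, 19) = 95: x ≡ 40 (mod 95).
  Combine with x ≡ 7 (mod 13); new modulus lcm = 1235.
    Write x = 40 + 95·t and substitute into x ≡ 7 (mod 13): 95·t ≡ 7 − 40 = -33 (mod 13).
    Reduce coefficients mod 13: 4·t ≡ 6 (mod 13).
    The inverse of 4 mod 13 is 10 (since 4·10 = 40 = 3·13 + 1), so t ≡ 10·6 = 60 ≡ 8 (mod 13).
    Then x = 40 + 95·8 = 800, valid modulo lcm(95, 13) = 1235: x ≡ 800 (mod 1235).
  Combine with x ≡ 4 (mod 11); new modulus lcm = 13585.
    Write x = 800 + 1235·t and substitute into x ≡ 4 (mod 11): 1235·t ≡ 4 − 800 = -796 (mod 11).
    Reduce coefficients mod 11: 3·t ≡ 7 (mod 11).
    The inverse of 3 mod 11 is 4 (since 3·4 = 12 = 1·11 + 1), so t ≡ 4·7 = 28 ≡ 6 (mod 11).
    Then x = 800 + 1235·6 = 8210, valid modulo lcm(1235, 11) = 13585: x ≡ 8210 (mod 13585).
Verify against each original: 8210 mod 5 = 0, 8210 mod 19 = 2, 8210 mod 13 = 7, 8210 mod 11 = 4.

x ≡ 8210 (mod 13585).


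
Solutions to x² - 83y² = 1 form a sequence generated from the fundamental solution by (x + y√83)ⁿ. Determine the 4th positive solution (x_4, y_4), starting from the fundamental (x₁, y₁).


Step 1: Find the fundamental solution (x₁, y₁) of x² - 83y² = 1.
  Expand √83 as a continued fraction. a₀ = ⌊√83⌋ = 9; iterate m_{k+1} = d_k·a_k − m_k, d_{k+1} = (83 − m_{k+1}²)/d_k, a_{k+1} = ⌊(a₀ + m_{k+1})/d_{k+1}⌋ (starting m₀ = 0, d₀ = 1), with convergents p_k = a_k·p_{k-1} + p_{k-2}, q_k = a_k·q_{k-1} + q_{k-2} (p₋₁ = 1, q₋₁ = 0):
  k = 0: a₀ = 9; p₀/q₀ = 9/1; p₀² − 83·q₀² = 81 − 83 = -2.
  k = 1: m = 9, d = 2, a = ⌊(9 + 9)/2⌋ = 9; p/q = (9·9 + 1)/(9·1 + 0) = 82/9; p² − 83·q² = 6724 − 6723 = 1.
  The first convergent with p² − 83·q² = 1 gives the fundamental solution (x₁, y₁) = (82, 9).
Step 2: Apply the recurrence (x_{n+1}, y_{n+1}) = (x₁x_n + 83y₁y_n, x₁y_n + y₁x_n) repeatedly.
  From (x_1, y_1) = (82, 9): x_2 = 82·82 + 83·9·9 = 13447; y_2 = 82·9 + 9·82 = 1476.
  From (x_2, y_2) = (13447, 1476): x_3 = 82·13447 + 83·9·1476 = 2205226; y_3 = 82·1476 + 9·13447 = 242055.
  From (x_3, y_3) = (2205226, 242055): x_4 = 82·2205226 + 83·9·242055 = 361643617; y_4 = 82·242055 + 9·2205226 = 39695544.
Step 3: Verify x_4² - 83·y_4² = 130786105716842689 - 130786105716842688 = 1 (should be 1). ✓

(x_1, y_1) = (82, 9); (x_4, y_4) = (361643617, 39695544).


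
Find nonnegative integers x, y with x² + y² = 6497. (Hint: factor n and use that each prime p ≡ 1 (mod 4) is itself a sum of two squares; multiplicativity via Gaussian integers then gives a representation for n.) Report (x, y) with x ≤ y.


Step 1: Factor n = 6497 = 73 · 89.
Step 2: Check the mod-4 condition on each prime factor: 73 ≡ 1 (mod 4), exponent 1; 89 ≡ 1 (mod 4), exponent 1.
All primes ≡ 3 (mod 4) appear to even exponent (or don't appear), so by the two-squares theorem n IS expressible as a sum of two squares.
Step 3: Build a representation. Here n = 73 · 89 is a product of primes ≡ 1 (mod 4). Each prime p ≡ 1 (mod 4) is itself a sum of two squares; find a² by testing p − a² for a perfect square:
  73: 73 − 1² = 72, 73 − 2² = 69, 73 − 3² = 64 = 8² ⇒ 73 = 3² + 8².
  89: 89 − 1² = 88, 89 − 2² = 85, 89 − 3² = 80, 89 − 4² = 73, 89 − 5² = 64 = 8² ⇒ 89 = 5² + 8².
  Combine using the Brahmagupta–Fibonacci identity (a² + b²)(c² + d²) = (ac − bd)² + (ad + bc)² = (ac + bd)² + (ad − bc)²:
  73 · 89 = 6497: from (3² + 8²)(5² + 8²), take (3·5 − 8·8, 3·8 + 8·5) = (15 − 64, 24 + 40) = (-49, 64); dropping signs (only squares matter) gives (49, 64); check 49² + 64² = 2401 + 4096 = 6497 ✓.
Step 4: Order so x ≤ y and verify: 49² + 64² = 2401 + 4096 = 6497 = n. ✓

n = 6497 = 49² + 64² (one valid representation with x ≤ y).


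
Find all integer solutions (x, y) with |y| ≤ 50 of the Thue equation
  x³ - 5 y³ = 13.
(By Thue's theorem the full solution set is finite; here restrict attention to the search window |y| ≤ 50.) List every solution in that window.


The equation is x³ - 5y³ = 13. For fixed y, x³ = 5·y³ + 13, so a solution requires the RHS to be a perfect cube.
Strategy: iterate y from -50 to 50, compute RHS = 5·y³ + 13, and check whether it is a (positive or negative) perfect cube.
Check small values of y:
  y = 0: RHS = 13 is not a perfect cube.
  y = 1: RHS = 18 is not a perfect cube.
  y = -1: RHS = 8 = (2)³ ⇒ x = 2 works.
  y = 2: RHS = 53 is not a perfect cube.
  y = -2: RHS = -27 = (-3)³ ⇒ x = -3 works.
  y = 3: RHS = 148 is not a perfect cube.
  y = -3: RHS = -122 is not a perfect cube.
Continuing, at y = 7: RHS = 1728 = (12)³ ⇒ x = 12 works.
Searching the remaining y in |y| ≤ 50 finds no further solutions.
Collected solutions: (2, -1), (-3, -2), (12, 7).

Solutions (with |y| ≤ 50): (2, -1), (-3, -2), (12, 7).


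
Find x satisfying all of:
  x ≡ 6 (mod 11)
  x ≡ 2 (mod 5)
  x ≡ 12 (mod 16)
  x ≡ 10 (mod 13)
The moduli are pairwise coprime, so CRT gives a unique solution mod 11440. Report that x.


Product of moduli M = 11 · 5 · 16 · 13 = 11440.
Merge one congruence at a time:
  Start: x ≡ 6 (mod 11).
  Combine with x ≡ 2 (mod 5); new modulus lcm = 55.
    Write x = 6 + 11·t and substitute into x ≡ 2 (mod 5): 11·t ≡ 2 − 6 = -4 (mod 5).
    Reduce coefficients mod 5: 1·t ≡ 1 (mod 5).
    So t ≡ 1 (mod 5).
    Then x = 6 + 11·1 = 17, valid modulo lcm(11, 5) = 55: x ≡ 17 (mod 55).
  Combine with x ≡ 12 (mod 16); new modulus lcm = 880.
    Write x = 17 + 55·t and substitute into x ≡ 12 (mod 16): 55·t ≡ 12 − 17 = -5 (mod 16).
    Reduce coefficients mod 16: 7·t ≡ 11 (mod 16).
    The inverse of 7 mod 16 is 7 (since 7·7 = 49 = 3·16 + 1), so t ≡ 7·11 = 77 ≡ 13 (mod 16).
    Then x = 17 + 55·13 = 732, valid modulo lcm(55, 16) = 880: x ≡ 732 (mod 880).
  Combine with x ≡ 10 (mod 13); new modulus lcm = 11440.
    Write x = 732 + 880·t and substitute into x ≡ 10 (mod 13): 880·t ≡ 10 − 732 = -722 (mod 13).
    Reduce coefficients mod 13: 9·t ≡ 6 (mod 13).
    The inverse of 9 mod 13 is 3 (since 9·3 = 27 = 2·13 + 1), so t ≡ 3·6 = 18 ≡ 5 (mod 13).
    Then x = 732 + 880·5 = 5132, valid modulo lcm(880, 13) = 11440: x ≡ 5132 (mod 11440).
Verify against each original: 5132 mod 11 = 6, 5132 mod 5 = 2, 5132 mod 16 = 12, 5132 mod 13 = 10.

x ≡ 5132 (mod 11440).


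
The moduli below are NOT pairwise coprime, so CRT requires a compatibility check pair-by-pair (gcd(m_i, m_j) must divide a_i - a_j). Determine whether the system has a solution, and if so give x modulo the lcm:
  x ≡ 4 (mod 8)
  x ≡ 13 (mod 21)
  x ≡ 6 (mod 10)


Moduli 8, 21, 10 are not pairwise coprime, so CRT works modulo lcm(m_i) when all pairwise compatibility conditions hold.
Pairwise compatibility: gcd(m_i, m_j) must divide a_i - a_j for every pair.
Merge one congruence at a time:
  Start: x ≡ 4 (mod 8).
  Combine with x ≡ 13 (mod 21): gcd(8, 21) = 1; 13 - 4 = 9, which IS divisible by 1, so compatible.
    Write x = 4 + 8·t and substitute into x ≡ 13 (mod 21): 8·t ≡ 13 − 4 = 9 (mod 21).
    The inverse of 8 mod 21 is 8 (since 8·8 = 64 = 3·21 + 1), so t ≡ 8·9 = 72 ≡ 9 (mod 21).
    Then x = 4 + 8·9 = 76, valid modulo lcm(8, 21) = 168: x ≡ 76 (mod 168).
  Combine with x ≡ 6 (mod 10): gcd(168, 10) = 2; 6 - 76 = -70, which IS divisible by 2, so compatible.
    Write x = 76 + 168·t and substitute into x ≡ 6 (mod 10): 168·t ≡ 6 − 76 = -70 (mod 10).
    Divide the congruence (and modulus) by g = 2: 84·t ≡ -35 (mod 5).
    Reduce coefficients mod 5: 4·t ≡ 0 (mod 5).
    The inverse of 4 mod 5 is 4 (since 4·4 = 16 = 3·5 + 1), so t ≡ 4·0 = 0 ≡ 0 (mod 5).
    Then x = 76 + 168·0 = 76, valid modulo lcm(168, 10) = 840: x ≡ 76 (mod 840).
Verify: 76 mod 8 = 4, 76 mod 21 = 13, 76 mod 10 = 6.

x ≡ 76 (mod 840).


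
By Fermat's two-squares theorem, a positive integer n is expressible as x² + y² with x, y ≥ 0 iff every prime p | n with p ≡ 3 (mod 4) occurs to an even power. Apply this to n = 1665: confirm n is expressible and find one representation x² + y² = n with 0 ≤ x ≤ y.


Step 1: Factor n = 1665 = 3^2 · 5 · 37.
Step 2: Check the mod-4 condition on each prime factor: 3 ≡ 3 (mod 4), exponent 2 (must be even); 5 ≡ 1 (mod 4), exponent 1; 37 ≡ 1 (mod 4), exponent 1.
All primes ≡ 3 (mod 4) appear to even exponent (or don't appear), so by the two-squares theorem n IS expressible as a sum of two squares.
Step 3: Build a representation. Group n = k² · m with k = 3 and m = 5 · 37 = 185 (a product of primes ≡ 1 (mod 4)); a representation of m scales to one of n via (k·x)² + (k·y)² = k²(x² + y²). Each prime p ≡ 1 (mod 4) is itself a sum of two squares; find a² by testing p − a² for a perfect square:
  5: 5 − 1² = 4 = 2² ⇒ 5 = 1² + 2².
  37: 37 − 1² = 36 = 6² ⇒ 37 = 1² + 6².
  Combine using the Brahmagupta–Fibonacci identity (a² + b²)(c² + d²) = (ac − bd)² + (ad + bc)² = (ac + bd)² + (ad − bc)²:
  5 · 37 = 185: from (1² + 2²)(1² + 6²), take (1·1 − 2·6, 1·6 + 2·1) = (1 − 12, 6 + 2) = (-11, 8); dropping signs (only squares matter) gives (11, 8); check 11² + 8² = 121 + 64 = 185 ✓.
  Scale by k = 3: (3·11, 3·8) = (33, 24).
Step 4: Order so x ≤ y and verify: 24² + 33² = 576 + 1089 = 1665 = n. ✓

n = 1665 = 24² + 33² (one valid representation with x ≤ y).


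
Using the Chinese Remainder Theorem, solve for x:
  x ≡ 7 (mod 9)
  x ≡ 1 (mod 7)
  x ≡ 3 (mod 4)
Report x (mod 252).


Moduli 9, 7, 4 are pairwise coprime; by CRT there is a unique solution modulo M = 9 · 7 · 4 = 252.
Solve pairwise, accumulating the modulus:
  Start with x ≡ 7 (mod 9).
  Combine with x ≡ 1 (mod 7): since gcd(9, 7) = 1, we get a unique residue mod 63.
    Write x = 7 + 9·t and substitute into x ≡ 1 (mod 7): 9·t ≡ 1 − 7 = -6 (mod 7).
    Reduce coefficients mod 7: 2·t ≡ 1 (mod 7).
    The inverse of 2 mod 7 is 4 (since 2·4 = 8 = 1·7 + 1), so t ≡ 4·1 = 4 ≡ 4 (mod 7).
    Then x = 7 + 9·4 = 43, valid modulo lcm(9, 7) = 63: x ≡ 43 (mod 63).
  Combine with x ≡ 3 (mod 4): since gcd(63, 4) = 1, we get a unique residue mod 252.
    Write x = 43 + 63·t and substitute into x ≡ 3 (mod 4): 63·t ≡ 3 − 43 = -40 (mod 4).
    Reduce coefficients mod 4: 3·t ≡ 0 (mod 4).
    The inverse of 3 mod 4 is 3 (since 3·3 = 9 = 2·4 + 1), so t ≡ 3·0 = 0 ≡ 0 (mod 4).
    Then x = 43 + 63·0 = 43, valid modulo lcm(63, 4) = 252: x ≡ 43 (mod 252).
Verify: 43 mod 9 = 7 ✓, 43 mod 7 = 1 ✓, 43 mod 4 = 3 ✓.

x ≡ 43 (mod 252).


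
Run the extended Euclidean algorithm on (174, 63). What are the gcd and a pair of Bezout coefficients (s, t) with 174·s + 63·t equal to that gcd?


Euclidean algorithm on (174, 63) — divide until remainder is 0:
  174 = 2 · 63 + 48
  63 = 1 · 48 + 15
  48 = 3 · 15 + 3
  15 = 5 · 3 + 0
gcd(174, 63) = 3.
Track Bezout coefficients alongside the remainders: start with r₀ = 174 = a·1 + b·0 (s = 1, t = 0) and r₁ = 63 = a·0 + b·1 (s = 0, t = 1); each new remainder r_{k+1} = r_{k-1} − q_k·r_k inherits s_{k+1} = s_{k-1} − q_k·s_k, t_{k+1} = t_{k-1} − q_k·t_k, so r_k = a·s_k + b·t_k at every step:
  q = 2: r = 48, s = 1 − 2·0 = 1, t = 0 − 2·1 = -2  (check: 174·1 + 63·(-2) = 48)
  q = 1: r = 15, s = 0 − 1·1 = -1, t = 1 − 1·(-2) = 3  (check: 174·(-1) + 63·3 = 15)
  q = 3: r = 3, s = 1 − 3·(-1) = 4, t = -2 − 3·3 = -11  (check: 174·4 + 63·(-11) = 3)
The row with r = 3 (the gcd) gives the Bezout coefficients s = 4, t = -11.
Result: 174 · (4) + 63 · (-11) = 3.

gcd(174, 63) = 3; s = 4, t = -11 (check: 174·4 + 63·(-11) = 3).


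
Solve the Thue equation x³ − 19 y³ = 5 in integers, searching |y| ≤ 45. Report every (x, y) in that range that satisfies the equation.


The equation is x³ - 19y³ = 5. For fixed y, x³ = 19·y³ + 5, so a solution requires the RHS to be a perfect cube.
Strategy: iterate y from -45 to 45, compute RHS = 19·y³ + 5, and check whether it is a (positive or negative) perfect cube.
Check small values of y:
  y = 0: RHS = 5 is not a perfect cube.
  y = 1: RHS = 24 is not a perfect cube.
  y = -1: RHS = -14 is not a perfect cube.
  y = 2: RHS = 157 is not a perfect cube.
  y = -2: RHS = -147 is not a perfect cube.
  y = 3: RHS = 518 is not a perfect cube.
  y = -3: RHS = -508 is not a perfect cube.
Continuing the search up to |y| = 45 finds no solutions either.
No (x, y) in the scanned range satisfies the equation.

No integer solutions with |y| ≤ 45.


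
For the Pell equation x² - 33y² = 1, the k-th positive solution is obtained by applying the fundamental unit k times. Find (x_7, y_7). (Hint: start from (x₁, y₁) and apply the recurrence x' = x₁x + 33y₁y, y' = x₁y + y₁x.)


Step 1: Find the fundamental solution (x₁, y₁) of x² - 33y² = 1.
  Expand √33 as a continued fraction. a₀ = ⌊√33⌋ = 5; iterate m_{k+1} = d_k·a_k − m_k, d_{k+1} = (33 − m_{k+1}²)/d_k, a_{k+1} = ⌊(a₀ + m_{k+1})/d_{k+1}⌋ (starting m₀ = 0, d₀ = 1), with convergents p_k = a_k·p_{k-1} + p_{k-2}, q_k = a_k·q_{k-1} + q_{k-2} (p₋₁ = 1, q₋₁ = 0):
  k = 0: a₀ = 5; p₀/q₀ = 5/1; p₀² − 33·q₀² = 25 − 33 = -8.
  k = 1: m = 5, d = 8, a = ⌊(5 + 5)/8⌋ = 1; p/q = (1·5 + 1)/(1·1 + 0) = 6/1; p² − 33·q² = 36 − 33 = 3.
  k = 2: m = 3, d = 3, a = ⌊(5 + 3)/3⌋ = 2; p/q = (2·6 + 5)/(2·1 + 1) = 17/3; p² − 33·q² = 289 − 297 = -8.
  k = 3: m = 3, d = 8, a = ⌊(5 + 3)/8⌋ = 1; p/q = (1·17 + 6)/(1·3 + 1) = 23/4; p² − 33·q² = 529 − 528 = 1.
  The first convergent with p² − 33·q² = 1 gives the fundamental solution (x₁, y₁) = (23, 4).
Step 2: Apply the recurrence (x_{n+1}, y_{n+1}) = (x₁x_n + 33y₁y_n, x₁y_n + y₁x_n) repeatedly.
  From (x_1, y_1) = (23, 4): x_2 = 23·23 + 33·4·4 = 1057; y_2 = 23·4 + 4·23 = 184.
  From (x_2, y_2) = (1057, 184): x_3 = 23·1057 + 33·4·184 = 48599; y_3 = 23·184 + 4·1057 = 8460.
  From (x_3, y_3) = (48599, 8460): x_4 = 23·48599 + 33·4·8460 = 2234497; y_4 = 23·8460 + 4·48599 = 388976.
  From (x_4, y_4) = (2234497, 388976): x_5 = 23·2234497 + 33·4·388976 = 102738263; y_5 = 23·388976 + 4·2234497 = 17884436.
  From (x_5, y_5) = (102738263, 17884436): x_6 = 23·102738263 + 33·4·17884436 = 4723725601; y_6 = 23·17884436 + 4·102738263 = 822295080.
  From (x_6, y_6) = (4723725601, 822295080): x_7 = 23·4723725601 + 33·4·822295080 = 217188639383; y_7 = 23·822295080 + 4·4723725601 = 37807689244.
Step 3: Verify x_7² - 33·y_7² = 47170905077038818620689 - 47170905077038818620688 = 1 (should be 1). ✓

(x_1, y_1) = (23, 4); (x_7, y_7) = (217188639383, 37807689244).


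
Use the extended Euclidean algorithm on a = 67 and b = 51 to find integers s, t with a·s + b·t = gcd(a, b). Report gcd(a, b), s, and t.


Euclidean algorithm on (67, 51) — divide until remainder is 0:
  67 = 1 · 51 + 16
  51 = 3 · 16 + 3
  16 = 5 · 3 + 1
  3 = 3 · 1 + 0
gcd(67, 51) = 1.
Track Bezout coefficients alongside the remainders: start with r₀ = 67 = a·1 + b·0 (s = 1, t = 0) and r₁ = 51 = a·0 + b·1 (s = 0, t = 1); each new remainder r_{k+1} = r_{k-1} − q_k·r_k inherits s_{k+1} = s_{k-1} − q_k·s_k, t_{k+1} = t_{k-1} − q_k·t_k, so r_k = a·s_k + b·t_k at every step:
  q = 1: r = 16, s = 1 − 1·0 = 1, t = 0 − 1·1 = -1  (check: 67·1 + 51·(-1) = 16)
  q = 3: r = 3, s = 0 − 3·1 = -3, t = 1 − 3·(-1) = 4  (check: 67·(-3) + 51·4 = 3)
  q = 5: r = 1, s = 1 − 5·(-3) = 16, t = -1 − 5·4 = -21  (check: 67·16 + 51·(-21) = 1)
The row with r = 1 (the gcd) gives the Bezout coefficients s = 16, t = -21.
Result: 67 · (16) + 51 · (-21) = 1.

gcd(67, 51) = 1; s = 16, t = -21 (check: 67·16 + 51·(-21) = 1).


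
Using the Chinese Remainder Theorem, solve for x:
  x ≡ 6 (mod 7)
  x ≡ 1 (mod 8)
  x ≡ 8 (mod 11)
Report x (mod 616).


Moduli 7, 8, 11 are pairwise coprime; by CRT there is a unique solution modulo M = 7 · 8 · 11 = 616.
Solve pairwise, accumulating the modulus:
  Start with x ≡ 6 (mod 7).
  Combine with x ≡ 1 (mod 8): since gcd(7, 8) = 1, we get a unique residue mod 56.
    Write x = 6 + 7·t and substitute into x ≡ 1 (mod 8): 7·t ≡ 1 − 6 = -5 (mod 8).
    Reduce coefficients mod 8: 7·t ≡ 3 (mod 8).
    The inverse of 7 mod 8 is 7 (since 7·7 = 49 = 6·8 + 1), so t ≡ 7·3 = 21 ≡ 5 (mod 8).
    Then x = 6 + 7·5 = 41, valid modulo lcm(7, 8) = 56: x ≡ 41 (mod 56).
  Combine with x ≡ 8 (mod 11): since gcd(56, 11) = 1, we get a unique residue mod 616.
    Write x = 41 + 56·t and substitute into x ≡ 8 (mod 11): 56·t ≡ 8 − 41 = -33 (mod 11).
    Reduce coefficients mod 11: 1·t ≡ 0 (mod 11).
    So t ≡ 0 (mod 11).
    Then x = 41 + 56·0 = 41, valid modulo lcm(56, 11) = 616: x ≡ 41 (mod 616).
Verify: 41 mod 7 = 6 ✓, 41 mod 8 = 1 ✓, 41 mod 11 = 8 ✓.

x ≡ 41 (mod 616).


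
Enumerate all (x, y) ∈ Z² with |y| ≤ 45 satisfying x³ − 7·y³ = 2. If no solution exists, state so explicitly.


The equation is x³ - 7y³ = 2. For fixed y, x³ = 7·y³ + 2, so a solution requires the RHS to be a perfect cube.
Strategy: iterate y from -45 to 45, compute RHS = 7·y³ + 2, and check whether it is a (positive or negative) perfect cube.
Check small values of y:
  y = 0: RHS = 2 is not a perfect cube.
  y = 1: RHS = 9 is not a perfect cube.
  y = -1: RHS = -5 is not a perfect cube.
  y = 2: RHS = 58 is not a perfect cube.
  y = -2: RHS = -54 is not a perfect cube.
  y = 3: RHS = 191 is not a perfect cube.
  y = -3: RHS = -187 is not a perfect cube.
Continuing the search up to |y| = 45 finds no solutions either.
No (x, y) in the scanned range satisfies the equation.

No integer solutions with |y| ≤ 45.


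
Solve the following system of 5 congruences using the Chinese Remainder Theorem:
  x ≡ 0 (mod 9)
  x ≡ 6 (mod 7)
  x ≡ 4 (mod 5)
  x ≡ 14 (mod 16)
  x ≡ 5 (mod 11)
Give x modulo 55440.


Product of moduli M = 9 · 7 · 5 · 16 · 11 = 55440.
Merge one congruence at a time:
  Start: x ≡ 0 (mod 9).
  Combine with x ≡ 6 (mod 7); new modulus lcm = 63.
    Write x = 0 + 9·t and substitute into x ≡ 6 (mod 7): 9·t ≡ 6 − 0 = 6 (mod 7).
    Reduce coefficients mod 7: 2·t ≡ 6 (mod 7).
    The inverse of 2 mod 7 is 4 (since 2·4 = 8 = 1·7 + 1), so t ≡ 4·6 = 24 ≡ 3 (mod 7).
    Then x = 0 + 9·3 = 27, valid modulo lcm(9, 7) = 63: x ≡ 27 (mod 63).
  Combine with x ≡ 4 (mod 5); new modulus lcm = 315.
    Write x = 27 + 63·t and substitute into x ≡ 4 (mod 5): 63·t ≡ 4 − 27 = -23 (mod 5).
    Reduce coefficients mod 5: 3·t ≡ 2 (mod 5).
    The inverse of 3 mod 5 is 2 (since 3·2 = 6 = 1·5 + 1), so t ≡ 2·2 = 4 ≡ 4 (mod 5).
    Then x = 27 + 63·4 = 279, valid modulo lcm(63, 5) = 315: x ≡ 279 (mod 315).
  Combine with x ≡ 14 (mod 16); new modulus lcm = 5040.
    Write x = 279 + 315·t and substitute into x ≡ 14 (mod 16): 315·t ≡ 14 − 279 = -265 (mod 16).
    Reduce coefficients mod 16: 11·t ≡ 7 (mod 16).
    The inverse of 11 mod 16 is 3 (since 11·3 = 33 = 2·16 + 1), so t ≡ 3·7 = 21 ≡ 5 (mod 16).
    Then x = 279 + 315·5 = 1854, valid modulo lcm(315, 16) = 5040: x ≡ 1854 (mod 5040).
  Combine with x ≡ 5 (mod 11); new modulus lcm = 55440.
    Write x = 1854 + 5040·t and substitute into x ≡ 5 (mod 11): 5040·t ≡ 5 − 1854 = -1849 (mod 11).
    Reduce coefficients mod 11: 2·t ≡ 10 (mod 11).
    The inverse of 2 mod 11 is 6 (since 2·6 = 12 = 1·11 + 1), so t ≡ 6·10 = 60 ≡ 5 (mod 11).
    Then x = 1854 + 5040·5 = 27054, valid modulo lcm(5040, 11) = 55440: x ≡ 27054 (mod 55440).
Verify against each original: 27054 mod 9 = 0, 27054 mod 7 = 6, 27054 mod 5 = 4, 27054 mod 16 = 14, 27054 mod 11 = 5.

x ≡ 27054 (mod 55440).


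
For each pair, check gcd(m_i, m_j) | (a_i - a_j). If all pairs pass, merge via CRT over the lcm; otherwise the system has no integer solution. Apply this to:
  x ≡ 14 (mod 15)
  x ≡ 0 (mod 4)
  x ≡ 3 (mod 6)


Moduli 15, 4, 6 are not pairwise coprime, so CRT works modulo lcm(m_i) when all pairwise compatibility conditions hold.
Pairwise compatibility: gcd(m_i, m_j) must divide a_i - a_j for every pair.
Merge one congruence at a time:
  Start: x ≡ 14 (mod 15).
  Combine with x ≡ 0 (mod 4): gcd(15, 4) = 1; 0 - 14 = -14, which IS divisible by 1, so compatible.
    Write x = 14 + 15·t and substitute into x ≡ 0 (mod 4): 15·t ≡ 0 − 14 = -14 (mod 4).
    Reduce coefficients mod 4: 3·t ≡ 2 (mod 4).
    The inverse of 3 mod 4 is 3 (since 3·3 = 9 = 2·4 + 1), so t ≡ 3·2 = 6 ≡ 2 (mod 4).
    Then x = 14 + 15·2 = 44, valid modulo lcm(15, 4) = 60: x ≡ 44 (mod 60).
  Combine with x ≡ 3 (mod 6): gcd(60, 6) = 6, and 3 - 44 = -41 is NOT divisible by 6.
    ⇒ system is inconsistent (no integer solution).

No solution (the system is inconsistent).


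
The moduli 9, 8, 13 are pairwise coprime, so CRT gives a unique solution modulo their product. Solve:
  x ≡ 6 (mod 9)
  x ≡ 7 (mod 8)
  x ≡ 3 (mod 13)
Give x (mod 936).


Moduli 9, 8, 13 are pairwise coprime; by CRT there is a unique solution modulo M = 9 · 8 · 13 = 936.
Solve pairwise, accumulating the modulus:
  Start with x ≡ 6 (mod 9).
  Combine with x ≡ 7 (mod 8): since gcd(9, 8) = 1, we get a unique residue mod 72.
    Write x = 6 + 9·t and substitute into x ≡ 7 (mod 8): 9·t ≡ 7 − 6 = 1 (mod 8).
    Reduce coefficients mod 8: 1·t ≡ 1 (mod 8).
    So t ≡ 1 (mod 8).
    Then x = 6 + 9·1 = 15, valid modulo lcm(9, 8) = 72: x ≡ 15 (mod 72).
  Combine with x ≡ 3 (mod 13): since gcd(72, 13) = 1, we get a unique residue mod 936.
    Write x = 15 + 72·t and substitute into x ≡ 3 (mod 13): 72·t ≡ 3 − 15 = -12 (mod 13).
    Reduce coefficients mod 13: 7·t ≡ 1 (mod 13).
    The inverse of 7 mod 13 is 2 (since 7·2 = 14 = 1·13 + 1), so t ≡ 2·1 = 2 ≡ 2 (mod 13).
    Then x = 15 + 72·2 = 159, valid modulo lcm(72, 13) = 936: x ≡ 159 (mod 936).
Verify: 159 mod 9 = 6 ✓, 159 mod 8 = 7 ✓, 159 mod 13 = 3 ✓.

x ≡ 159 (mod 936).


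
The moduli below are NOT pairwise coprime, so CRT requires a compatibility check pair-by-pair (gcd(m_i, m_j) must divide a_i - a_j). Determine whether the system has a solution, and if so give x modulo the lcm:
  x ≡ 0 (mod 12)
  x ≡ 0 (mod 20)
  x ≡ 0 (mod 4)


Moduli 12, 20, 4 are not pairwise coprime, so CRT works modulo lcm(m_i) when all pairwise compatibility conditions hold.
Pairwise compatibility: gcd(m_i, m_j) must divide a_i - a_j for every pair.
Merge one congruence at a time:
  Start: x ≡ 0 (mod 12).
  Combine with x ≡ 0 (mod 20): gcd(12, 20) = 4; 0 - 0 = 0, which IS divisible by 4, so compatible.
    Write x = 0 + 12·t and substitute into x ≡ 0 (mod 20): 12·t ≡ 0 − 0 = 0 (mod 20).
    Divide the congruence (and modulus) by g = 4: 3·t ≡ 0 (mod 5).
    The inverse of 3 mod 5 is 2 (since 3·2 = 6 = 1·5 + 1), so t ≡ 2·0 = 0 ≡ 0 (mod 5).
    Then x = 0 + 12·0 = 0, valid modulo lcm(12, 20) = 60: x ≡ 0 (mod 60).
  Combine with x ≡ 0 (mod 4): gcd(60, 4) = 4; 0 - 0 = 0, which IS divisible by 4, so compatible.
    Write x = 0 + 60·t and substitute into x ≡ 0 (mod 4): 60·t ≡ 0 − 0 = 0 (mod 4).
    Divide the congruence (and modulus) by g = 4: 15·t ≡ 0 (mod 1).
    Modulo 1 every t works; take t = 0.
    Then x = 0 + 60·0 = 0, valid modulo lcm(60, 4) = 60: x ≡ 0 (mod 60).
Verify: 0 mod 12 = 0, 0 mod 20 = 0, 0 mod 4 = 0.

x ≡ 0 (mod 60).


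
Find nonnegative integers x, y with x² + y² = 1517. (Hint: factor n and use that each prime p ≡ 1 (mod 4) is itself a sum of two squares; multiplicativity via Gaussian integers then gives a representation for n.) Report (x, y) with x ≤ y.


Step 1: Factor n = 1517 = 37 · 41.
Step 2: Check the mod-4 condition on each prime factor: 37 ≡ 1 (mod 4), exponent 1; 41 ≡ 1 (mod 4), exponent 1.
All primes ≡ 3 (mod 4) appear to even exponent (or don't appear), so by the two-squares theorem n IS expressible as a sum of two squares.
Step 3: Build a representation. Here n = 37 · 41 is a product of primes ≡ 1 (mod 4). Each prime p ≡ 1 (mod 4) is itself a sum of two squares; find a² by testing p − a² for a perfect square:
  37: 37 − 1² = 36 = 6² ⇒ 37 = 1² + 6².
  41: 41 − 1² = 40, 41 − 2² = 37, 41 − 3² = 32, 41 − 4² = 25 = 5² ⇒ 41 = 4² + 5².
  Combine using the Brahmagupta–Fibonacci identity (a² + b²)(c² + d²) = (ac − bd)² + (ad + bc)² = (ac + bd)² + (ad − bc)²:
  37 · 41 = 1517: from (1² + 6²)(4² + 5²), take (1·4 − 6·5, 1·5 + 6·4) = (4 − 30, 5 + 24) = (-26, 29); dropping signs (only squares matter) gives (26, 29); check 26² + 29² = 676 + 841 = 1517 ✓.
Step 4: Order so x ≤ y and verify: 26² + 29² = 676 + 841 = 1517 = n. ✓

n = 1517 = 26² + 29² (one valid representation with x ≤ y).


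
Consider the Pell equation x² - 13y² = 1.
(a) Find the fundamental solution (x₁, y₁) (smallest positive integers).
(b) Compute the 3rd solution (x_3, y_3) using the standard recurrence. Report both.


Step 1: Find the fundamental solution (x₁, y₁) of x² - 13y² = 1.
  Expand √13 as a continued fraction. a₀ = ⌊√13⌋ = 3; iterate m_{k+1} = d_k·a_k − m_k, d_{k+1} = (13 − m_{k+1}²)/d_k, a_{k+1} = ⌊(a₀ + m_{k+1})/d_{k+1}⌋ (starting m₀ = 0, d₀ = 1), with convergents p_k = a_k·p_{k-1} + p_{k-2}, q_k = a_k·q_{k-1} + q_{k-2} (p₋₁ = 1, q₋₁ = 0):
  k = 0: a₀ = 3; p₀/q₀ = 3/1; p₀² − 13·q₀² = 9 − 13 = -4.
  k = 1: m = 3, d = 4, a = ⌊(3 + 3)/4⌋ = 1; p/q = (1·3 + 1)/(1·1 + 0) = 4/1; p² − 13·q² = 16 − 13 = 3.
  k = 2: m = 1, d = 3, a = ⌊(3 + 1)/3⌋ = 1; p/q = (1·4 + 3)/(1·1 + 1) = 7/2; p² − 13·q² = 49 − 52 = -3.
  k = 3: m = 2, d = 3, a = ⌊(3 + 2)/3⌋ = 1; p/q = (1·7 + 4)/(1·2 + 1) = 11/3; p² − 13·q² = 121 − 117 = 4.
  k = 4: m = 1, d = 4, a = ⌊(3 + 1)/4⌋ = 1; p/q = (1·11 + 7)/(1·3 + 2) = 18/5; p² − 13·q² = 324 − 325 = -1.
  k = 5: m = 3, d = 1, a = ⌊(3 + 3)/1⌋ = 6; p/q = (6·18 + 11)/(6·5 + 3) = 119/33; p² − 13·q² = 14161 − 14157 = 4.
  k = 6: m = 3, d = 4, a = ⌊(3 + 3)/4⌋ = 1; p/q = (1·119 + 18)/(1·33 + 5) = 137/38; p² − 13·q² = 18769 − 18772 = -3.
  k = 7: m = 1, d = 3, a = ⌊(3 + 1)/3⌋ = 1; p/q = (1·137 + 119)/(1·38 + 33) = 256/71; p² − 13·q² = 65536 − 65533 = 3.
  k = 8: m = 2, d = 3, a = ⌊(3 + 2)/3⌋ = 1; p/q = (1·256 + 137)/(1·71 + 38) = 393/109; p² − 13·q² = 154449 − 154453 = -4.
  k = 9: m = 1, d = 4, a = ⌊(3 + 1)/4⌋ = 1; p/q = (1·393 + 256)/(1·109 + 71) = 649/180; p² − 13·q² = 421201 − 421200 = 1.
  The first convergent with p² − 13·q² = 1 gives the fundamental solution (x₁, y₁) = (649, 180).
Step 2: Apply the recurrence (x_{n+1}, y_{n+1}) = (x₁x_n + 13y₁y_n, x₁y_n + y₁x_n) repeatedly.
  From (x_1, y_1) = (649, 180): x_2 = 649·649 + 13·180·180 = 842401; y_2 = 649·180 + 180·649 = 233640.
  From (x_2, y_2) = (842401, 233640): x_3 = 649·842401 + 13·180·233640 = 1093435849; y_3 = 649·233640 + 180·842401 = 303264540.
Step 3: Verify x_3² - 13·y_3² = 1195601955878350801 - 1195601955878350800 = 1 (should be 1). ✓

(x_1, y_1) = (649, 180); (x_3, y_3) = (1093435849, 303264540).


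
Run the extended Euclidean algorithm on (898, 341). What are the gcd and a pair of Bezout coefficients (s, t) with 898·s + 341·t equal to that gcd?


Euclidean algorithm on (898, 341) — divide until remainder is 0:
  898 = 2 · 341 + 216
  341 = 1 · 216 + 125
  216 = 1 · 125 + 91
  125 = 1 · 91 + 34
  91 = 2 · 34 + 23
  34 = 1 · 23 + 11
  23 = 2 · 11 + 1
  11 = 11 · 1 + 0
gcd(898, 341) = 1.
Track Bezout coefficients alongside the remainders: start with r₀ = 898 = a·1 + b·0 (s = 1, t = 0) and r₁ = 341 = a·0 + b·1 (s = 0, t = 1); each new remainder r_{k+1} = r_{k-1} − q_k·r_k inherits s_{k+1} = s_{k-1} − q_k·s_k, t_{k+1} = t_{k-1} − q_k·t_k, so r_k = a·s_k + b·t_k at every step:
  q = 2: r = 216, s = 1 − 2·0 = 1, t = 0 − 2·1 = -2  (check: 898·1 + 341·(-2) = 216)
  q = 1: r = 125, s = 0 − 1·1 = -1, t = 1 − 1·(-2) = 3  (check: 898·(-1) + 341·3 = 125)
  q = 1: r = 91, s = 1 − 1·(-1) = 2, t = -2 − 1·3 = -5  (check: 898·2 + 341·(-5) = 91)
  q = 1: r = 34, s = -1 − 1·2 = -3, t = 3 − 1·(-5) = 8  (check: 898·(-3) + 341·8 = 34)
  q = 2: r = 23, s = 2 − 2·(-3) = 8, t = -5 − 2·8 = -21  (check: 898·8 + 341·(-21) = 23)
  q = 1: r = 11, s = -3 − 1·8 = -11, t = 8 − 1·(-21) = 29  (check: 898·(-11) + 341·29 = 11)
  q = 2: r = 1, s = 8 − 2·(-11) = 30, t = -21 − 2·29 = -79  (check: 898·30 + 341·(-79) = 1)
The row with r = 1 (the gcd) gives the Bezout coefficients s = 30, t = -79.
Result: 898 · (30) + 341 · (-79) = 1.

gcd(898, 341) = 1; s = 30, t = -79 (check: 898·30 + 341·(-79) = 1).


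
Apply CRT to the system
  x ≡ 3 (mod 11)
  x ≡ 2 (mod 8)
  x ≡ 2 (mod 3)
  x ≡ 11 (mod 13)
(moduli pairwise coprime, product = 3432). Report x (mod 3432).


Product of moduli M = 11 · 8 · 3 · 13 = 3432.
Merge one congruence at a time:
  Start: x ≡ 3 (mod 11).
  Combine with x ≡ 2 (mod 8); new modulus lcm = 88.
    Write x = 3 + 11·t and substitute into x ≡ 2 (mod 8): 11·t ≡ 2 − 3 = -1 (mod 8).
    Reduce coefficients mod 8: 3·t ≡ 7 (mod 8).
    The inverse of 3 mod 8 is 3 (since 3·3 = 9 = 1·8 + 1), so t ≡ 3·7 = 21 ≡ 5 (mod 8).
    Then x = 3 + 11·5 = 58, valid modulo lcm(11, 8) = 88: x ≡ 58 (mod 88).
  Combine with x ≡ 2 (mod 3); new modulus lcm = 264.
    Write x = 58 + 88·t and substitute into x ≡ 2 (mod 3): 88·t ≡ 2 − 58 = -56 (mod 3).
    Reduce coefficients mod 3: 1·t ≡ 1 (mod 3).
    So t ≡ 1 (mod 3).
    Then x = 58 + 88·1 = 146, valid modulo lcm(88, 3) = 264: x ≡ 146 (mod 264).
  Combine with x ≡ 11 (mod 13); new modulus lcm = 3432.
    Write x = 146 + 264·t and substitute into x ≡ 11 (mod 13): 264·t ≡ 11 − 146 = -135 (mod 13).
    Reduce coefficients mod 13: 4·t ≡ 8 (mod 13).
    The inverse of 4 mod 13 is 10 (since 4·10 = 40 = 3·13 + 1), so t ≡ 10·8 = 80 ≡ 2 (mod 13).
    Then x = 146 + 264·2 = 674, valid modulo lcm(264, 13) = 3432: x ≡ 674 (mod 3432).
Verify against each original: 674 mod 11 = 3, 674 mod 8 = 2, 674 mod 3 = 2, 674 mod 13 = 11.

x ≡ 674 (mod 3432).


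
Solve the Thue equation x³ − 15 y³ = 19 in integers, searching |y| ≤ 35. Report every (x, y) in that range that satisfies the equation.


The equation is x³ - 15y³ = 19. For fixed y, x³ = 15·y³ + 19, so a solution requires the RHS to be a perfect cube.
Strategy: iterate y from -35 to 35, compute RHS = 15·y³ + 19, and check whether it is a (positive or negative) perfect cube.
Check small values of y:
  y = 0: RHS = 19 is not a perfect cube.
  y = 1: RHS = 34 is not a perfect cube.
  y = -1: RHS = 4 is not a perfect cube.
  y = 2: RHS = 139 is not a perfect cube.
  y = -2: RHS = -101 is not a perfect cube.
  y = 3: RHS = 424 is not a perfect cube.
  y = -3: RHS = -386 is not a perfect cube.
Continuing the search up to |y| = 35 finds no solutions either.
No (x, y) in the scanned range satisfies the equation.

No integer solutions with |y| ≤ 35.


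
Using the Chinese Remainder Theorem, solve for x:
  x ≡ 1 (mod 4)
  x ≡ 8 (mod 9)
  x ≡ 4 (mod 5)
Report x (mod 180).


Moduli 4, 9, 5 are pairwise coprime; by CRT there is a unique solution modulo M = 4 · 9 · 5 = 180.
Solve pairwise, accumulating the modulus:
  Start with x ≡ 1 (mod 4).
  Combine with x ≡ 8 (mod 9): since gcd(4, 9) = 1, we get a unique residue mod 36.
    Write x = 1 + 4·t and substitute into x ≡ 8 (mod 9): 4·t ≡ 8 − 1 = 7 (mod 9).
    The inverse of 4 mod 9 is 7 (since 4·7 = 28 = 3·9 + 1), so t ≡ 7·7 = 49 ≡ 4 (mod 9).
    Then x = 1 + 4·4 = 17, valid modulo lcm(4, 9) = 36: x ≡ 17 (mod 36).
  Combine with x ≡ 4 (mod 5): since gcd(36, 5) = 1, we get a unique residue mod 180.
    Write x = 17 + 36·t and substitute into x ≡ 4 (mod 5): 36·t ≡ 4 − 17 = -13 (mod 5).
    Reduce coefficients mod 5: 1·t ≡ 2 (mod 5).
    So t ≡ 2 (mod 5).
    Then x = 17 + 36·2 = 89, valid modulo lcm(36, 5) = 180: x ≡ 89 (mod 180).
Verify: 89 mod 4 = 1 ✓, 89 mod 9 = 8 ✓, 89 mod 5 = 4 ✓.

x ≡ 89 (mod 180).


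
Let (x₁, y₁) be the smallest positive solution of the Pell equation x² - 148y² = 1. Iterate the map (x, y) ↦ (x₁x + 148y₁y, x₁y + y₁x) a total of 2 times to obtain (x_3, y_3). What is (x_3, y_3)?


Step 1: Find the fundamental solution (x₁, y₁) of x² - 148y² = 1.
  Expand √148 as a continued fraction. a₀ = ⌊√148⌋ = 12; iterate m_{k+1} = d_k·a_k − m_k, d_{k+1} = (148 − m_{k+1}²)/d_k, a_{k+1} = ⌊(a₀ + m_{k+1})/d_{k+1}⌋ (starting m₀ = 0, d₀ = 1), with convergents p_k = a_k·p_{k-1} + p_{k-2}, q_k = a_k·q_{k-1} + q_{k-2} (p₋₁ = 1, q₋₁ = 0):
  k = 0: a₀ = 12; p₀/q₀ = 12/1; p₀² − 148·q₀² = 144 − 148 = -4.
  k = 1: m = 12, d = 4, a = ⌊(12 + 12)/4⌋ = 6; p/q = (6·12 + 1)/(6·1 + 0) = 73/6; p² − 148·q² = 5329 − 5328 = 1.
  The first convergent with p² − 148·q² = 1 gives the fundamental solution (x₁, y₁) = (73, 6).
Step 2: Apply the recurrence (x_{n+1}, y_{n+1}) = (x₁x_n + 148y₁y_n, x₁y_n + y₁x_n) repeatedly.
  From (x_1, y_1) = (73, 6): x_2 = 73·73 + 148·6·6 = 10657; y_2 = 73·6 + 6·73 = 876.
  From (x_2, y_2) = (10657, 876): x_3 = 73·10657 + 148·6·876 = 1555849; y_3 = 73·876 + 6·10657 = 127890.
Step 3: Verify x_3² - 148·y_3² = 2420666110801 - 2420666110800 = 1 (should be 1). ✓

(x_1, y_1) = (73, 6); (x_3, y_3) = (1555849, 127890).


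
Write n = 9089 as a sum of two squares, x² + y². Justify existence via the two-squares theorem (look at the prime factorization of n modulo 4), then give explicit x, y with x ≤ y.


Step 1: Factor n = 9089 = 61 · 149.
Step 2: Check the mod-4 condition on each prime factor: 61 ≡ 1 (mod 4), exponent 1; 149 ≡ 1 (mod 4), exponent 1.
All primes ≡ 3 (mod 4) appear to even exponent (or don't appear), so by the two-squares theorem n IS expressible as a sum of two squares.
Step 3: Build a representation. Here n = 61 · 149 is a product of primes ≡ 1 (mod 4). Each prime p ≡ 1 (mod 4) is itself a sum of two squares; find a² by testing p − a² for a perfect square:
  61: 61 − 1² = 60, 61 − 2² = 57, 61 − 3² = 52, 61 − 4² = 45, 61 − 5² = 36 = 6² ⇒ 61 = 5² + 6².
  149: 149 − 1² = 148, 149 − 2² = 145, 149 − 3² = 140, 149 − 4² = 133, 149 − 5² = 124, 149 − 6² = 113, 149 − 7² = 100 = 10² ⇒ 149 = 7² + 10².
  Combine using the Brahmagupta–Fibonacci identity (a² + b²)(c² + d²) = (ac − bd)² + (ad + bc)² = (ac + bd)² + (ad − bc)²:
  61 · 149 = 9089: from (5² + 6²)(7² + 10²), take (5·7 − 6·10, 5·10 + 6·7) = (35 − 60, 50 + 42) = (-25, 92); dropping signs (only squares matter) gives (25, 92); check 25² + 92² = 625 + 8464 = 9089 ✓.
Step 4: Order so x ≤ y and verify: 25² + 92² = 625 + 8464 = 9089 = n. ✓

n = 9089 = 25² + 92² (one valid representation with x ≤ y).


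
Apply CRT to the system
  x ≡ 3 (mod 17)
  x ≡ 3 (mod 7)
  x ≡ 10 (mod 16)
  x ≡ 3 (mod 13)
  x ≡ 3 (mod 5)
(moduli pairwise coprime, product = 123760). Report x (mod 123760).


Product of moduli M = 17 · 7 · 16 · 13 · 5 = 123760.
Merge one congruence at a time:
  Start: x ≡ 3 (mod 17).
  Combine with x ≡ 3 (mod 7); new modulus lcm = 119.
    Write x = 3 + 17·t and substitute into x ≡ 3 (mod 7): 17·t ≡ 3 − 3 = 0 (mod 7).
    Reduce coefficients mod 7: 3·t ≡ 0 (mod 7).
    The inverse of 3 mod 7 is 5 (since 3·5 = 15 = 2·7 + 1), so t ≡ 5·0 = 0 ≡ 0 (mod 7).
    Then x = 3 + 17·0 = 3, valid modulo lcm(17, 7) = 119: x ≡ 3 (mod 119).
  Combine with x ≡ 10 (mod 16); new modulus lcm = 1904.
    Write x = 3 + 119·t and substitute into x ≡ 10 (mod 16): 119·t ≡ 10 − 3 = 7 (mod 16).
    Reduce coefficients mod 16: 7·t ≡ 7 (mod 16).
    The inverse of 7 mod 16 is 7 (since 7·7 = 49 = 3·16 + 1), so t ≡ 7·7 = 49 ≡ 1 (mod 16).
    Then x = 3 + 119·1 = 122, valid modulo lcm(119, 16) = 1904: x ≡ 122 (mod 1904).
  Combine with x ≡ 3 (mod 13); new modulus lcm = 24752.
    Write x = 122 + 1904·t and substitute into x ≡ 3 (mod 13): 1904·t ≡ 3 − 122 = -119 (mod 13).
    Reduce coefficients mod 13: 6·t ≡ 11 (mod 13).
    The inverse of 6 mod 13 is 11 (since 6·11 = 66 = 5·13 + 1), so t ≡ 11·11 = 121 ≡ 4 (mod 13).
    Then x = 122 + 1904·4 = 7738, valid modulo lcm(1904, 13) = 24752: x ≡ 7738 (mod 24752).
  Combine with x ≡ 3 (mod 5); new modulus lcm = 123760.
    Write x = 7738 + 24752·t and substitute into x ≡ 3 (mod 5): 24752·t ≡ 3 − 7738 = -7735 (mod 5).
    Reduce coefficients mod 5: 2·t ≡ 0 (mod 5).
    The inverse of 2 mod 5 is 3 (since 2·3 = 6 = 1·5 + 1), so t ≡ 3·0 = 0 ≡ 0 (mod 5).
    Then x = 7738 + 24752·0 = 7738, valid modulo lcm(24752, 5) = 123760: x ≡ 7738 (mod 123760).
Verify against each original: 7738 mod 17 = 3, 7738 mod 7 = 3, 7738 mod 16 = 10, 7738 mod 13 = 3, 7738 mod 5 = 3.

x ≡ 7738 (mod 123760).
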